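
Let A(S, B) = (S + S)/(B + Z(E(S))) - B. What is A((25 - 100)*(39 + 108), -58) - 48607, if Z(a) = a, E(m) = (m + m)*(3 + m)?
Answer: -5899554138054/121517521 ≈ -48549.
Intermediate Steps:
E(m) = 2*m*(3 + m) (E(m) = (2*m)*(3 + m) = 2*m*(3 + m))
A(S, B) = -B + 2*S/(B + 2*S*(3 + S)) (A(S, B) = (S + S)/(B + 2*S*(3 + S)) - B = (2*S)/(B + 2*S*(3 + S)) - B = 2*S/(B + 2*S*(3 + S)) - B = -B + 2*S/(B + 2*S*(3 + S)))
A((25 - 100)*(39 + 108), -58) - 48607 = (-1*(-58)² + 2*((25 - 100)*(39 + 108)) - 2*(-58)*(25 - 100)*(39 + 108)*(3 + (25 - 100)*(39 + 108)))/(-58 + 2*((25 - 100)*(39 + 108))*(3 + (25 - 100)*(39 + 108))) - 48607 = (-1*3364 + 2*(-75*147) - 2*(-58)*(-75*147)*(3 - 75*147))/(-58 + 2*(-75*147)*(3 - 75*147)) - 48607 = (-3364 + 2*(-11025) - 2*(-58)*(-11025)*(3 - 11025))/(-58 + 2*(-11025)*(3 - 11025)) - 48607 = (-3364 - 22050 - 2*(-58)*(-11025)*(-11022))/(-58 + 2*(-11025)*(-11022)) - 48607 = (-3364 - 22050 + 14096035800)/(-58 + 243035100) - 48607 = 14096010386/243035042 - 48607 = (1/243035042)*14096010386 - 48607 = 7048005193/121517521 - 48607 = -5899554138054/121517521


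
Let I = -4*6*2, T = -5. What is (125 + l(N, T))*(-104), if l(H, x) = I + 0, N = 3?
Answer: -8008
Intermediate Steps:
I = -48 (I = -24*2 = -48)
l(H, x) = -48 (l(H, x) = -48 + 0 = -48)
(125 + l(N, T))*(-104) = (125 - 48)*(-104) = 77*(-104) = -8008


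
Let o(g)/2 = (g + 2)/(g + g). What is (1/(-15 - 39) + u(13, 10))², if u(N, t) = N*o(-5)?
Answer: 4414201/72900 ≈ 60.551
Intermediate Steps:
o(g) = (2 + g)/g (o(g) = 2*((g + 2)/(g + g)) = 2*((2 + g)/((2*g))) = 2*((2 + g)*(1/(2*g))) = 2*((2 + g)/(2*g)) = (2 + g)/g)
u(N, t) = 3*N/5 (u(N, t) = N*((2 - 5)/(-5)) = N*(-⅕*(-3)) = N*(⅗) = 3*N/5)
(1/(-15 - 39) + u(13, 10))² = (1/(-15 - 39) + (⅗)*13)² = (1/(-54) + 39/5)² = (-1/54 + 39/5)² = (2101/270)² = 4414201/72900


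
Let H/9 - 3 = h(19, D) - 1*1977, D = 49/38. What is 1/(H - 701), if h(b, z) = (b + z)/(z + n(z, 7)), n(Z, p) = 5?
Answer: -239/4406674 ≈ -5.4236e-5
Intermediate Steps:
D = 49/38 (D = 49*(1/38) = 49/38 ≈ 1.2895)
h(b, z) = (b + z)/(5 + z) (h(b, z) = (b + z)/(z + 5) = (b + z)/(5 + z))
H = -4239135/239 (H = 27 + 9*((19 + 49/38)/(5 + 49/38) - 1*1977) = 27 + 9*((771/38)/(239/38) - 1977) = 27 + 9*((38/239)*(771/38) - 1977) = 27 + 9*(771/239 - 1977) = 27 + 9*(-471732/239) = 27 - 4245588/239 = -4239135/239 ≈ -17737.)
1/(H - 701) = 1/(-4239135/239 - 701) = 1/(-4406674/239) = -239/4406674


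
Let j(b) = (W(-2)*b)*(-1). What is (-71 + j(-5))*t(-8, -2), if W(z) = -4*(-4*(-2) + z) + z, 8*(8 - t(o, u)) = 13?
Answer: -10251/8 ≈ -1281.4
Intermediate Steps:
t(o, u) = 51/8 (t(o, u) = 8 - ⅛*13 = 8 - 13/8 = 51/8)
W(z) = -32 - 3*z (W(z) = -4*(8 + z) + z = (-32 - 4*z) + z = -32 - 3*z)
j(b) = 26*b (j(b) = ((-32 - 3*(-2))*b)*(-1) = ((-32 + 6)*b)*(-1) = -26*b*(-1) = 26*b)
(-71 + j(-5))*t(-8, -2) = (-71 + 26*(-5))*(51/8) = (-71 - 130)*(51/8) = -201*51/8 = -10251/8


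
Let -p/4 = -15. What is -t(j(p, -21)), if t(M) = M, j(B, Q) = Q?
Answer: 21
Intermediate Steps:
p = 60 (p = -4*(-15) = 60)
-t(j(p, -21)) = -1*(-21) = 21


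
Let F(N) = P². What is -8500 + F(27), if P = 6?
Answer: -8464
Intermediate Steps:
F(N) = 36 (F(N) = 6² = 36)
-8500 + F(27) = -8500 + 36 = -8464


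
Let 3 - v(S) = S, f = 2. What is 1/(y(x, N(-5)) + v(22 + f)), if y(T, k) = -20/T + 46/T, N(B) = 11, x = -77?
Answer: -77/1643 ≈ -0.046865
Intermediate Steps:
y(T, k) = 26/T
v(S) = 3 - S
1/(y(x, N(-5)) + v(22 + f)) = 1/(26/(-77) + (3 - (22 + 2))) = 1/(26*(-1/77) + (3 - 1*24)) = 1/(-26/77 + (3 - 24)) = 1/(-26/77 - 21) = 1/(-1643/77) = -77/1643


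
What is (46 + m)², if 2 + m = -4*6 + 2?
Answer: 484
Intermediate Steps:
m = -24 (m = -2 + (-4*6 + 2) = -2 + (-24 + 2) = -2 - 22 = -24)
(46 + m)² = (46 - 24)² = 22² = 484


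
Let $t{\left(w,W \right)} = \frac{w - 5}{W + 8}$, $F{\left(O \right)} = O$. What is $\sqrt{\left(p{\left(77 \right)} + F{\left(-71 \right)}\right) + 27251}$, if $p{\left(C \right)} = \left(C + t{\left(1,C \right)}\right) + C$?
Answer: $\frac{3 \sqrt{21943090}}{85} \approx 165.33$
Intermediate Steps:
$t{\left(w,W \right)} = \frac{-5 + w}{8 + W}$
$p{\left(C \right)} = - \frac{4}{8 + C} + 2 C$ ($p{\left(C \right)} = \left(C + \frac{-5 + 1}{8 + C}\right) + C = \left(C + \frac{1}{8 + C} \left(-4\right)\right) + C = \left(C - \frac{4}{8 + C}\right) + C = - \frac{4}{8 + C} + 2 C$)
$\sqrt{\left(p{\left(77 \right)} + F{\left(-71 \right)}\right) + 27251} = \sqrt{\left(\frac{2 \left(-2 + 77 \left(8 + 77\right)\right)}{8 + 77} - 71\right) + 27251} = \sqrt{\left(\frac{2 \left(-2 + 77 \cdot 85\right)}{85} - 71\right) + 27251} = \sqrt{\left(2 \cdot \frac{1}{85} \left(-2 + 6545\right) - 71\right) + 27251} = \sqrt{\left(2 \cdot \frac{1}{85} \cdot 6543 - 71\right) + 27251} = \sqrt{\left(\frac{13086}{85} - 71\right) + 27251} = \sqrt{\frac{7051}{85} + 27251} = \sqrt{\frac{2323386}{85}} = \frac{3 \sqrt{21943090}}{85}$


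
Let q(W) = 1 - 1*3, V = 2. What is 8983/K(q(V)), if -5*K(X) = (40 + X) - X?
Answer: -8983/8 ≈ -1122.9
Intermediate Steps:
q(W) = -2 (q(W) = 1 - 3 = -2)
K(X) = -8 (K(X) = -((40 + X) - X)/5 = -1/5*40 = -8)
8983/K(q(V)) = 8983/(-8) = 8983*(-1/8) = -8983/8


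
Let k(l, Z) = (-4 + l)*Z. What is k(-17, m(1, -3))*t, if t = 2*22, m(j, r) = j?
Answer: -924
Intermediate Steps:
t = 44
k(l, Z) = Z*(-4 + l)
k(-17, m(1, -3))*t = (1*(-4 - 17))*44 = (1*(-21))*44 = -21*44 = -924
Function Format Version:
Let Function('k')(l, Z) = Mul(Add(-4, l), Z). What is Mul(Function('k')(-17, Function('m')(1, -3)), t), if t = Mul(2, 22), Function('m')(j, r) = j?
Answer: -924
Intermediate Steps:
t = 44
Function('k')(l, Z) = Mul(Z, Add(-4, l))
Mul(Function('k')(-17, Function('m')(1, -3)), t) = Mul(Mul(1, Add(-4, -17)), 44) = Mul(Mul(1, -21), 44) = Mul(-21, 44) = -924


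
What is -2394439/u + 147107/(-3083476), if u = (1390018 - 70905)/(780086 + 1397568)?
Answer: -16078044732256620547/4067453276788 ≈ -3.9529e+6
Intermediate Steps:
u = 1319113/2177654 ≈ 0.60575
-2394439/u + 147107/(-3083476) = -2394439/1319113/2177654 + 147107/(-3083476) = -2394439*2177654/1319113 + 147107*(-1/3083476) = -5214259666106/1319113 - 147107/3083476 = -16078044732256620547/4067453276788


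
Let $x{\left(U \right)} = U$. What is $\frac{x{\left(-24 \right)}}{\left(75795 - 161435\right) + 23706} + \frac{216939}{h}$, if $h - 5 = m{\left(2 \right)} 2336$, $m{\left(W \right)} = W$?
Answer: $\frac{2239335379}{48277553} \approx 46.385$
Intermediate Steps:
$h = 4677$ ($h = 5 + 2 \cdot 2336 = 5 + 4672 = 4677$)
$\frac{x{\left(-24 \right)}}{\left(75795 - 161435\right) + 23706} + \frac{216939}{h} = - \frac{24}{\left(75795 - 161435\right) + 23706} + \frac{216939}{4677} = - \frac{24}{-85640 + 23706} + 216939 \cdot \frac{1}{4677} = - \frac{24}{-61934} + \frac{72313}{1559} = \left(-24\right) \left(- \frac{1}{61934}\right) + \frac{72313}{1559} = \frac{12}{30967} + \frac{72313}{1559} = \frac{2239335379}{48277553}$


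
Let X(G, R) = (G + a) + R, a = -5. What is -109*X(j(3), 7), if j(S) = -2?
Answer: 0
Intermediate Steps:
X(G, R) = -5 + G + R (X(G, R) = (G - 5) + R = (-5 + G) + R = -5 + G + R)
-109*X(j(3), 7) = -109*(-5 - 2 + 7) = -109*0 = 0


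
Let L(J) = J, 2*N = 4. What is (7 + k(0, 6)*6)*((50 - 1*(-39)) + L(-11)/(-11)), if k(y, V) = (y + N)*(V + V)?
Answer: 13590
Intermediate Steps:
N = 2 (N = (1/2)*4 = 2)
k(y, V) = 2*V*(2 + y) (k(y, V) = (y + 2)*(V + V) = (2 + y)*(2*V) = 2*V*(2 + y))
(7 + k(0, 6)*6)*((50 - 1*(-39)) + L(-11)/(-11)) = (7 + (2*6*(2 + 0))*6)*((50 - 1*(-39)) - 11/(-11)) = (7 + (2*6*2)*6)*((50 + 39) - 11*(-1/11)) = (7 + 24*6)*(89 + 1) = (7 + 144)*90 = 151*90 = 13590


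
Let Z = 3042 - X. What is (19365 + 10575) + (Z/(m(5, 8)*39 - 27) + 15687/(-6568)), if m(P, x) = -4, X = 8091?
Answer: 12005498157/400648 ≈ 29965.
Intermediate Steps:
Z = -5049 (Z = 3042 - 1*8091 = 3042 - 8091 = -5049)
(19365 + 10575) + (Z/(m(5, 8)*39 - 27) + 15687/(-6568)) = (19365 + 10575) + (-5049/(-4*39 - 27) + 15687/(-6568)) = 29940 + (-5049/(-156 - 27) + 15687*(-1/6568)) = 29940 + (-5049/(-183) - 15687/6568) = 29940 + (-5049*(-1/183) - 15687/6568) = 29940 + (1683/61 - 15687/6568) = 29940 + 10097037/400648 = 12005498157/400648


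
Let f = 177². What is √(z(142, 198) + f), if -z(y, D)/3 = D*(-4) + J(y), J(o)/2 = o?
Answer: √32853 ≈ 181.25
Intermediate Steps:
J(o) = 2*o
f = 31329
z(y, D) = -6*y + 12*D (z(y, D) = -3*(D*(-4) + 2*y) = -3*(-4*D + 2*y) = -6*y + 12*D)
√(z(142, 198) + f) = √((-6*142 + 12*198) + 31329) = √((-852 + 2376) + 31329) = √(1524 + 31329) = √32853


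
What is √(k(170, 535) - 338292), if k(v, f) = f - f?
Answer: 6*I*√9397 ≈ 581.63*I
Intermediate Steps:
k(v, f) = 0
√(k(170, 535) - 338292) = √(0 - 338292) = √(-338292) = 6*I*√9397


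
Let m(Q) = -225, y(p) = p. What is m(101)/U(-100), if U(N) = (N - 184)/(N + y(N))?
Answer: -11250/71 ≈ -158.45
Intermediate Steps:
U(N) = (-184 + N)/(2*N) (U(N) = (N - 184)/(N + N) = (-184 + N)/((2*N)) = (-184 + N)*(1/(2*N)) = (-184 + N)/(2*N))
m(101)/U(-100) = -225*(-200/(-184 - 100)) = -225/((1/2)*(-1/100)*(-284)) = -225/71/50 = -225*50/71 = -11250/71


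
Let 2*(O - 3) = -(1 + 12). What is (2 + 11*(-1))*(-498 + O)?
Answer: 9027/2 ≈ 4513.5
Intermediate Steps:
O = -7/2 (O = 3 + (-(1 + 12))/2 = 3 + (-1*13)/2 = 3 + (½)*(-13) = 3 - 13/2 = -7/2 ≈ -3.5000)
(2 + 11*(-1))*(-498 + O) = (2 + 11*(-1))*(-498 - 7/2) = (2 - 11)*(-1003/2) = -9*(-1003/2) = 9027/2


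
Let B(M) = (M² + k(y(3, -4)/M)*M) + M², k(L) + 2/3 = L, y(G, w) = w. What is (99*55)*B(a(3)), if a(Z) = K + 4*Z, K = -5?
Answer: 486420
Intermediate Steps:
a(Z) = -5 + 4*Z
k(L) = -⅔ + L
B(M) = 2*M² + M*(-⅔ - 4/M) (B(M) = (M² + (-⅔ - 4/M)*M) + M² = (M² + M*(-⅔ - 4/M)) + M² = 2*M² + M*(-⅔ - 4/M))
(99*55)*B(a(3)) = (99*55)*(-4 + 2*(-5 + 4*3)*(-1 + 3*(-5 + 4*3))/3) = 5445*(-4 + 2*(-5 + 12)*(-1 + 3*(-5 + 12))/3) = 5445*(-4 + (⅔)*7*(-1 + 3*7)) = 5445*(-4 + (⅔)*7*(-1 + 21)) = 5445*(-4 + (⅔)*7*20) = 5445*(-4 + 280/3) = 5445*(268/3) = 486420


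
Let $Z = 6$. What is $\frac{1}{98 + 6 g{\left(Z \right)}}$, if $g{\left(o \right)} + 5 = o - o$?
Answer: $\frac{1}{68} \approx 0.014706$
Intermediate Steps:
$g{\left(o \right)} = -5$ ($g{\left(o \right)} = -5 + \left(o - o\right) = -5 + 0 = -5$)
$\frac{1}{98 + 6 g{\left(Z \right)}} = \frac{1}{98 + 6 \left(-5\right)} = \frac{1}{98 - 30} = \frac{1}{68}$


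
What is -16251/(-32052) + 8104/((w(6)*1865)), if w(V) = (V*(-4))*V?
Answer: 85512899/179330940 ≈ 0.47684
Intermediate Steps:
w(V) = -4*V**2 (w(V) = (-4*V)*V = -4*V**2)
-16251/(-32052) + 8104/((w(6)*1865)) = -16251/(-32052) + 8104/((-4*6**2*1865)) = -16251*(-1/32052) + 8104/((-4*36*1865)) = 5417/10684 + 8104/((-144*1865)) = 5417/10684 + 8104/(-268560) = 5417/10684 + 8104*(-1/268560) = 5417/10684 - 1013/33570 = 85512899/179330940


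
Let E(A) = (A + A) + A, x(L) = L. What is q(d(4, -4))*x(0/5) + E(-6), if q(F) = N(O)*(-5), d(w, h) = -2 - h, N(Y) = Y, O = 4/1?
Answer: -18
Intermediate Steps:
O = 4 (O = 4*1 = 4)
q(F) = -20 (q(F) = 4*(-5) = -20)
E(A) = 3*A (E(A) = 2*A + A = 3*A)
q(d(4, -4))*x(0/5) + E(-6) = -0/5 + 3*(-6) = -0/5 - 18 = -20*0 - 18 = 0 - 18 = -18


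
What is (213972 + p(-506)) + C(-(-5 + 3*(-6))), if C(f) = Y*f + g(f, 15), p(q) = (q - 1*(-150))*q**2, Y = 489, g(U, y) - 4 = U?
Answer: -90923570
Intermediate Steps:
g(U, y) = 4 + U
p(q) = q**2*(150 + q) (p(q) = (q + 150)*q**2 = (150 + q)*q**2 = q**2*(150 + q))
C(f) = 4 + 490*f (C(f) = 489*f + (4 + f) = 4 + 490*f)
(213972 + p(-506)) + C(-(-5 + 3*(-6))) = (213972 + (-506)**2*(150 - 506)) + (4 + 490*(-(-5 + 3*(-6)))) = (213972 + 256036*(-356)) + (4 + 490*(-(-5 - 18))) = (213972 - 91148816) + (4 + 490*(-1*(-23))) = -90934844 + (4 + 490*23) = -90934844 + (4 + 11270) = -90934844 + 11274 = -90923570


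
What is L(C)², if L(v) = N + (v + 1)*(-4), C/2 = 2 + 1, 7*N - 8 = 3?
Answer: 34225/49 ≈ 698.47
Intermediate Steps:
N = 11/7 (N = 8/7 + (⅐)*3 = 8/7 + 3/7 = 11/7 ≈ 1.5714)
C = 6 (C = 2*(2 + 1) = 2*3 = 6)
L(v) = -17/7 - 4*v (L(v) = 11/7 + (v + 1)*(-4) = 11/7 + (1 + v)*(-4) = 11/7 + (-4 - 4*v) = -17/7 - 4*v)
L(C)² = (-17/7 - 4*6)² = (-17/7 - 24)² = (-185/7)² = 34225/49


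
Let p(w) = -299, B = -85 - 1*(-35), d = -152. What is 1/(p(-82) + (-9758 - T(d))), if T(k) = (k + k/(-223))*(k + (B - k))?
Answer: -223/3929911 ≈ -5.6744e-5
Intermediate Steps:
B = -50 (B = -85 + 35 = -50)
T(k) = -11100*k/223 (T(k) = (k + k/(-223))*(k + (-50 - k)) = (k + k*(-1/223))*(-50) = (k - k/223)*(-50) = (222*k/223)*(-50) = -11100*k/223)
1/(p(-82) + (-9758 - T(d))) = 1/(-299 + (-9758 - (-11100)*(-152)/223)) = 1/(-299 + (-9758 - 1*1687200/223)) = 1/(-299 + (-9758 - 1687200/223)) = 1/(-299 - 3863234/223) = 1/(-3929911/223) = -223/3929911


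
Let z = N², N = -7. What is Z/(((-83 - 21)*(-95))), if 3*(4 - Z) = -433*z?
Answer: 1633/2280 ≈ 0.71623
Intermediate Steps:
z = 49 (z = (-7)² = 49)
Z = 21229/3 (Z = 4 - (-433)*49/3 = 4 - ⅓*(-21217) = 4 + 21217/3 = 21229/3 ≈ 7076.3)
Z/(((-83 - 21)*(-95))) = 21229/(3*(((-83 - 21)*(-95)))) = 21229/(3*((-104*(-95)))) = (21229/3)/9880 = (21229/3)*(1/9880) = 1633/2280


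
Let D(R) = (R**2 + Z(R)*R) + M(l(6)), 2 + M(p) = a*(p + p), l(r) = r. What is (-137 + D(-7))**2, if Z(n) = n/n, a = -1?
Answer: 11881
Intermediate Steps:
Z(n) = 1
M(p) = -2 - 2*p (M(p) = -2 - (p + p) = -2 - 2*p)
D(R) = -14 + R + R**2 (D(R) = (R**2 + 1*R) + (-2 - 2*6) = (R**2 + R) + (-2 - 12) = (R + R**2) - 14 = -14 + R + R**2)
(-137 + D(-7))**2 = (-137 + (-14 - 7 + (-7)**2))**2 = (-137 + (-14 - 7 + 49))**2 = (-137 + 28)**2 = (-109)**2 = 11881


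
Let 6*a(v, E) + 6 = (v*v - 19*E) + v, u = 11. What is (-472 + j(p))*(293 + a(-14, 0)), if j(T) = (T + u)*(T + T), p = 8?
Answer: -54152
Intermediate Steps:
j(T) = 2*T*(11 + T) (j(T) = (T + 11)*(T + T) = (11 + T)*(2*T) = 2*T*(11 + T))
a(v, E) = -1 - 19*E/6 + v/6 + v²/6 (a(v, E) = -1 + ((v*v - 19*E) + v)/6 = -1 + ((v² - 19*E) + v)/6 = -1 + (v + v² - 19*E)/6 = -1 + (-19*E/6 + v/6 + v²/6) = -1 - 19*E/6 + v/6 + v²/6)
(-472 + j(p))*(293 + a(-14, 0)) = (-472 + 2*8*(11 + 8))*(293 + (-1 - 19/6*0 + (⅙)*(-14) + (⅙)*(-14)²)) = (-472 + 2*8*19)*(293 + (-1 + 0 - 7/3 + (⅙)*196)) = (-472 + 304)*(293 + (-1 + 0 - 7/3 + 98/3)) = -168*(293 + 88/3) = -168*967/3 = -54152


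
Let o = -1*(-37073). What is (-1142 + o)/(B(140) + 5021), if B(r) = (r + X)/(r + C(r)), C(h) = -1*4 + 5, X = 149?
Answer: 5066271/708250 ≈ 7.1532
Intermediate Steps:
C(h) = 1 (C(h) = -4 + 5 = 1)
B(r) = (149 + r)/(1 + r) (B(r) = (r + 149)/(r + 1) = (149 + r)/(1 + r))
o = 37073
(-1142 + o)/(B(140) + 5021) = (-1142 + 37073)/((149 + 140)/(1 + 140) + 5021) = 35931/(289/141 + 5021) = 35931/(708250/141) = 35931*(141/708250) = 5066271/708250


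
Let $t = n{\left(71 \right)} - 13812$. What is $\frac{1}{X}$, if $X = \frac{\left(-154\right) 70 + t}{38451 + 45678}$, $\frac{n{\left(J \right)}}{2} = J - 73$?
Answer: $- \frac{84129}{24596} \approx -3.4204$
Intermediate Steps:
$n{\left(J \right)} = -146 + 2 J$ ($n{\left(J \right)} = 2 \left(J - 73\right) = 2 \left(-73 + J\right) = -146 + 2 J$)
$t = -13816$ ($t = \left(-146 + 2 \cdot 71\right) - 13812 = \left(-146 + 142\right) - 13812 = -4 - 13812 = -13816$)
$X = - \frac{24596}{84129}$ ($X = \frac{\left(-154\right) 70 - 13816}{38451 + 45678} = \frac{-10780 - 13816}{84129} = \left(-24596\right) \frac{1}{84129} = - \frac{24596}{84129} \approx -0.29236$)
$\frac{1}{X} = \frac{1}{- \frac{24596}{84129}} = - \frac{84129}{24596}$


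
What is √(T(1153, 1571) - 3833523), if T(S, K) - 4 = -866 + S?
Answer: 4*I*√239577 ≈ 1957.9*I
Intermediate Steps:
T(S, K) = -862 + S (T(S, K) = 4 + (-866 + S) = -862 + S)
√(T(1153, 1571) - 3833523) = √((-862 + 1153) - 3833523) = √(291 - 3833523) = √(-3833232) = 4*I*√239577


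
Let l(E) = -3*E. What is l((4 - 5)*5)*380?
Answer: 5700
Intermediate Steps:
l((4 - 5)*5)*380 = -3*(4 - 5)*5*380 = -(-3)*5*380 = -3*(-5)*380 = 15*380 = 5700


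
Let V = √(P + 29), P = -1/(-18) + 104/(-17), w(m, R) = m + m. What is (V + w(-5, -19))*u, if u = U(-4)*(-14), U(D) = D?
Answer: -560 + 28*√238646/51 ≈ -291.80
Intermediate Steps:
w(m, R) = 2*m
u = 56 (u = -4*(-14) = 56)
P = -1855/306 (P = -1*(-1/18) + 104*(-1/17) = 1/18 - 104/17 = -1855/306 ≈ -6.0621)
V = √238646/102 (V = √(-1855/306 + 29) = √(7019/306) = √238646/102 ≈ 4.7894)
(V + w(-5, -19))*u = (√238646/102 + 2*(-5))*56 = (√238646/102 - 10)*56 = (-10 + √238646/102)*56 = -560 + 28*√238646/51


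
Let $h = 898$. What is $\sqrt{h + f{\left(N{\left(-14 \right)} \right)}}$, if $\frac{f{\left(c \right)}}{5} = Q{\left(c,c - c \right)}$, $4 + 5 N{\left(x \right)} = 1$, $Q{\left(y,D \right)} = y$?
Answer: $\sqrt{895} \approx 29.917$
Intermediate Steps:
$N{\left(x \right)} = - \frac{3}{5}$ ($N{\left(x \right)} = - \frac{4}{5} + \frac{1}{5} \cdot 1 = - \frac{4}{5} + \frac{1}{5} = - \frac{3}{5}$)
$f{\left(c \right)} = 5 c$
$\sqrt{h + f{\left(N{\left(-14 \right)} \right)}} = \sqrt{898 + 5 \left(- \frac{3}{5}\right)} = \sqrt{898 - 3} = \sqrt{895}$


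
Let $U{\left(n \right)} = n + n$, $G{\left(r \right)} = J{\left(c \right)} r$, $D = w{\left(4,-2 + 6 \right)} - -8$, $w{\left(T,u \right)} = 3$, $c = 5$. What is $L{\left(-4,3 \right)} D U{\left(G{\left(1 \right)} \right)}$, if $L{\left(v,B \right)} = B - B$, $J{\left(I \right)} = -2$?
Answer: $0$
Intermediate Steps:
$D = 11$ ($D = 3 - -8 = 3 + 8 = 11$)
$G{\left(r \right)} = - 2 r$
$L{\left(v,B \right)} = 0$
$U{\left(n \right)} = 2 n$
$L{\left(-4,3 \right)} D U{\left(G{\left(1 \right)} \right)} = 0 \cdot 11 \cdot 2 \left(\left(-2\right) 1\right) = 0 \cdot 2 \left(-2\right) = 0 \left(-4\right) = 0$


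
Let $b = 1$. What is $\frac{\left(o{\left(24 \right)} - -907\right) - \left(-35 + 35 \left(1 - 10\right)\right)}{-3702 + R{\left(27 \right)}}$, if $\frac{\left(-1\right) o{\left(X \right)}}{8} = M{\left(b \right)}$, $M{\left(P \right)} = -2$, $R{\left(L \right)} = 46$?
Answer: $- \frac{1273}{3656} \approx -0.34819$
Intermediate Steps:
$o{\left(X \right)} = 16$ ($o{\left(X \right)} = \left(-8\right) \left(-2\right) = 16$)
$\frac{\left(o{\left(24 \right)} - -907\right) - \left(-35 + 35 \left(1 - 10\right)\right)}{-3702 + R{\left(27 \right)}} = \frac{\left(16 - -907\right) - \left(-35 + 35 \left(1 - 10\right)\right)}{-3702 + 46} = \frac{\left(16 + 907\right) + \left(35 - -315\right)}{-3656} = \left(923 + \left(35 + 315\right)\right) \left(- \frac{1}{3656}\right) = \left(923 + 350\right) \left(- \frac{1}{3656}\right) = 1273 \left(- \frac{1}{3656}\right) = - \frac{1273}{3656}$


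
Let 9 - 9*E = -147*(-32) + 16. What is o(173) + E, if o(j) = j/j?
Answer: -4702/9 ≈ -522.44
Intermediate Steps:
o(j) = 1
E = -4711/9 (E = 1 - (-147*(-32) + 16)/9 = 1 - (4704 + 16)/9 = 1 - ⅑*4720 = 1 - 4720/9 = -4711/9 ≈ -523.44)
o(173) + E = 1 - 4711/9 = -4702/9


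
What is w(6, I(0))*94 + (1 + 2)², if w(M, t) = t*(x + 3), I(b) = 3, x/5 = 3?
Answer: 5085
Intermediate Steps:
x = 15 (x = 5*3 = 15)
w(M, t) = 18*t (w(M, t) = t*(15 + 3) = t*18 = 18*t)
w(6, I(0))*94 + (1 + 2)² = (18*3)*94 + (1 + 2)² = 54*94 + 3² = 5076 + 9 = 5085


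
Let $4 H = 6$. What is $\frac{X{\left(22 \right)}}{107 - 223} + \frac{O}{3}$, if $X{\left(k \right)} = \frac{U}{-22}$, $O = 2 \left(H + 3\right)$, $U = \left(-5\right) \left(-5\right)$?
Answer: $\frac{7681}{2552} \approx 3.0098$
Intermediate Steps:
$H = \frac{3}{2}$ ($H = \frac{1}{4} \cdot 6 = \frac{3}{2} \approx 1.5$)
$U = 25$
$O = 9$ ($O = 2 \left(\frac{3}{2} + 3\right) = 2 \cdot \frac{9}{2} = 9$)
$X{\left(k \right)} = - \frac{25}{22}$ ($X{\left(k \right)} = \frac{25}{-22} = 25 \left(- \frac{1}{22}\right) = - \frac{25}{22}$)
$\frac{X{\left(22 \right)}}{107 - 223} + \frac{O}{3} = - \frac{25}{22 \left(107 - 223\right)} + \frac{9}{3} = - \frac{25}{22 \left(107 - 223\right)} + 9 \cdot \frac{1}{3} = - \frac{25}{22 \left(-116\right)} + 3 = \left(- \frac{25}{22}\right) \left(- \frac{1}{116}\right) + 3 = \frac{25}{2552} + 3 = \frac{7681}{2552}$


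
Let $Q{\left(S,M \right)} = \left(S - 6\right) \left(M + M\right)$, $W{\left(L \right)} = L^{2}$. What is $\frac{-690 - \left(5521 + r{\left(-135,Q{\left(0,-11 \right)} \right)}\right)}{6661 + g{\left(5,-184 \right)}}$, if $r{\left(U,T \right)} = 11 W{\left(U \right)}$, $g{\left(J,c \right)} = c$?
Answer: $- \frac{12158}{381} \approx -31.911$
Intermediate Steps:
$Q{\left(S,M \right)} = 2 M \left(-6 + S\right)$ ($Q{\left(S,M \right)} = \left(-6 + S\right) 2 M = 2 M \left(-6 + S\right)$)
$r{\left(U,T \right)} = 11 U^{2}$
$\frac{-690 - \left(5521 + r{\left(-135,Q{\left(0,-11 \right)} \right)}\right)}{6661 + g{\left(5,-184 \right)}} = \frac{-690 - \left(5521 + 11 \left(-135\right)^{2}\right)}{6661 - 184} = \frac{-690 - \left(5521 + 11 \cdot 18225\right)}{6477} = \left(-690 - 205996\right) \frac{1}{6477} = \left(-206686\right) \frac{1}{6477} = - \frac{12158}{381}$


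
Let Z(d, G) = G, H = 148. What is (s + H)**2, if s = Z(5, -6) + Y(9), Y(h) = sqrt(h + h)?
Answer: 20182 + 852*sqrt(2) ≈ 21387.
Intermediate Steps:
Y(h) = sqrt(2)*sqrt(h) (Y(h) = sqrt(2*h) = sqrt(2)*sqrt(h))
s = -6 + 3*sqrt(2) (s = -6 + sqrt(2)*sqrt(9) = -6 + sqrt(2)*3 = -6 + 3*sqrt(2) ≈ -1.7574)
(s + H)**2 = ((-6 + 3*sqrt(2)) + 148)**2 = (142 + 3*sqrt(2))**2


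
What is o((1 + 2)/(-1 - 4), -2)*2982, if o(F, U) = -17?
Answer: -50694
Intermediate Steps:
o((1 + 2)/(-1 - 4), -2)*2982 = -17*2982 = -50694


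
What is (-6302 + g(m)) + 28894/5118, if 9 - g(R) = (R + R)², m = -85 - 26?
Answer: -142207096/2559 ≈ -55571.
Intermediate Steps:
m = -111
g(R) = 9 - 4*R² (g(R) = 9 - (R + R)² = 9 - (2*R)² = 9 - 4*R²)
(-6302 + g(m)) + 28894/5118 = (-6302 + (9 - 4*(-111)²)) + 28894/5118 = (-6302 + (9 - 4*12321)) + 28894*(1/5118) = (-6302 + (9 - 49284)) + 14447/2559 = (-6302 - 49275) + 14447/2559 = -55577 + 14447/2559 = -142207096/2559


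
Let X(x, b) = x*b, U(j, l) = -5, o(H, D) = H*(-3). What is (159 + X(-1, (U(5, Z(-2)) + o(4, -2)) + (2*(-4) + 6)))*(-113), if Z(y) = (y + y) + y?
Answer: -20114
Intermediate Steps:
o(H, D) = -3*H
Z(y) = 3*y (Z(y) = 2*y + y = 3*y)
X(x, b) = b*x
(159 + X(-1, (U(5, Z(-2)) + o(4, -2)) + (2*(-4) + 6)))*(-113) = (159 + ((-5 - 3*4) + (2*(-4) + 6))*(-1))*(-113) = (159 + ((-5 - 12) + (-8 + 6))*(-1))*(-113) = (159 + (-17 - 2)*(-1))*(-113) = (159 - 19*(-1))*(-113) = (159 + 19)*(-113) = 178*(-113) = -20114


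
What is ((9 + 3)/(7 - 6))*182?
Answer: 2184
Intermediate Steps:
((9 + 3)/(7 - 6))*182 = (12/1)*182 = (12*1)*182 = 12*182 = 2184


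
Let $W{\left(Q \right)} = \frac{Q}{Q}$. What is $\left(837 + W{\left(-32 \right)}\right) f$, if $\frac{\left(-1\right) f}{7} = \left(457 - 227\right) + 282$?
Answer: $-3003392$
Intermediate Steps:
$W{\left(Q \right)} = 1$
$f = -3584$ ($f = - 7 \left(\left(457 - 227\right) + 282\right) = - 7 \left(230 + 282\right) = \left(-7\right) 512 = -3584$)
$\left(837 + W{\left(-32 \right)}\right) f = \left(837 + 1\right) \left(-3584\right) = 838 \left(-3584\right) = -3003392$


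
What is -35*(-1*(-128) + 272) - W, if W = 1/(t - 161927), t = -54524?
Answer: -3030313999/216451 ≈ -14000.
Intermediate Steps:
W = -1/216451 (W = 1/(-54524 - 161927) = 1/(-216451) = -1/216451 ≈ -4.6200e-6)
-35*(-1*(-128) + 272) - W = -35*(-1*(-128) + 272) - 1*(-1/216451) = -35*(128 + 272) + 1/216451 = -35*400 + 1/216451 = -14000 + 1/216451 = -3030313999/216451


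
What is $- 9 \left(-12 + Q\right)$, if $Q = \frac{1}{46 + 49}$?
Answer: $\frac{10251}{95} \approx 107.91$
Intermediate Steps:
$Q = \frac{1}{95} \approx 0.010526$
$- 9 \left(-12 + Q\right) = - 9 \left(-12 + \frac{1}{95}\right) = \left(-9\right) \left(- \frac{1139}{95}\right) = \frac{10251}{95}$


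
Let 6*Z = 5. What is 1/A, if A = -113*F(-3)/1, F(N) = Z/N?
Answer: 18/565 ≈ 0.031858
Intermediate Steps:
Z = 5/6 (Z = (1/6)*5 = 5/6 ≈ 0.83333)
F(N) = 5/(6*N)
A = 565/18 (A = -113*(5/6)/(-3)/1 = -113*(5/6)*(-1/3) = -(-565)/18 = -113*(-5/18) = 565/18 ≈ 31.389)
1/A = 1/(565/18) = 18/565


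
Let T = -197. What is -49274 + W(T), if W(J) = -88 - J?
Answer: -49165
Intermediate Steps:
-49274 + W(T) = -49274 + (-88 - 1*(-197)) = -49274 + (-88 + 197) = -49274 + 109 = -49165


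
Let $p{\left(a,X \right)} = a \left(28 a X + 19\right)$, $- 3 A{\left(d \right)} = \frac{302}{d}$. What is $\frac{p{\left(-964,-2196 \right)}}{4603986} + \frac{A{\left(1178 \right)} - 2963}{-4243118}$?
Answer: $- \frac{35701376635132984616}{2876566426614243} \approx -12411.0$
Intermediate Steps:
$A{\left(d \right)} = - \frac{302}{3 d}$ ($A{\left(d \right)} = - \frac{302 \frac{1}{d}}{3} = - \frac{302}{3 d}$)
$p{\left(a,X \right)} = a \left(19 + 28 X a\right)$ ($p{\left(a,X \right)} = a \left(28 X a + 19\right) = a \left(19 + 28 X a\right)$)
$\frac{p{\left(-964,-2196 \right)}}{4603986} + \frac{A{\left(1178 \right)} - 2963}{-4243118} = \frac{\left(-964\right) \left(19 + 28 \left(-2196\right) \left(-964\right)\right)}{4603986} + \frac{- \frac{302}{3 \cdot 1178} - 2963}{-4243118} = - 964 \left(19 + 59274432\right) \frac{1}{4603986} + \left(\left(- \frac{302}{3}\right) \frac{1}{1178} - 2963\right) \left(- \frac{1}{4243118}\right) = \left(-964\right) 59274451 \cdot \frac{1}{4603986} + \left(- \frac{151}{1767} - 2963\right) \left(- \frac{1}{4243118}\right) = \left(-57140570764\right) \frac{1}{4603986} - - \frac{2617886}{3748794753} = - \frac{28570285382}{2301993} + \frac{2617886}{3748794753} = - \frac{35701376635132984616}{2876566426614243}$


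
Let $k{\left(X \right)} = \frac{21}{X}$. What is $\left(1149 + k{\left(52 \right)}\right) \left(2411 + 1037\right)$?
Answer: $\frac{51520878}{13} \approx 3.9631 \cdot 10^{6}$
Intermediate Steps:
$\left(1149 + k{\left(52 \right)}\right) \left(2411 + 1037\right) = \left(1149 + \frac{21}{52}\right) \left(2411 + 1037\right) = \left(1149 + 21 \cdot \frac{1}{52}\right) 3448 = \left(1149 + \frac{21}{52}\right) 3448 = \frac{59769}{52} \cdot 3448 = \frac{51520878}{13}$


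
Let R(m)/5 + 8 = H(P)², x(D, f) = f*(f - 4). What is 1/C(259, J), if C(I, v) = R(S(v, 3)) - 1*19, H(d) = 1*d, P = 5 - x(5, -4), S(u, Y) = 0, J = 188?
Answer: 1/3586 ≈ 0.00027886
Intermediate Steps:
x(D, f) = f*(-4 + f)
P = -27 (P = 5 - (-4)*(-4 - 4) = 5 - (-4)*(-8) = 5 - 1*32 = 5 - 32 = -27)
H(d) = d
R(m) = 3605 (R(m) = -40 + 5*(-27)² = -40 + 5*729 = -40 + 3645 = 3605)
C(I, v) = 3586 (C(I, v) = 3605 - 1*19 = 3605 - 19 = 3586)
1/C(259, J) = 1/3586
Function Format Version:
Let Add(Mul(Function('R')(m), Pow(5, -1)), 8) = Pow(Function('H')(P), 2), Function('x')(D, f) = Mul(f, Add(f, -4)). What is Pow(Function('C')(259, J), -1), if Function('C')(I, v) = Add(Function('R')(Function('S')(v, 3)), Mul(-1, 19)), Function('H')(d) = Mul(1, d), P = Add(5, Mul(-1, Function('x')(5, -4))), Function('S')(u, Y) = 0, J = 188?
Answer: Rational(1, 3586) ≈ 0.00027886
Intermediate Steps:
Function('x')(D, f) = Mul(f, Add(-4, f))
P = -27 (P = Add(5, Mul(-1, Mul(-4, Add(-4, -4)))) = Add(5, Mul(-1, Mul(-4, -8))) = Add(5, Mul(-1, 32)) = Add(5, -32) = -27)
Function('H')(d) = d
Function('R')(m) = 3605 (Function('R')(m) = Add(-40, Mul(5, Pow(-27, 2))) = Add(-40, Mul(5, 729)) = Add(-40, 3645) = 3605)
Function('C')(I, v) = 3586 (Function('C')(I, v) = Add(3605, Mul(-1, 19)) = Add(3605, -19) = 3586)
Pow(Function('C')(259, J), -1) = Pow(3586, -1) = Rational(1, 3586)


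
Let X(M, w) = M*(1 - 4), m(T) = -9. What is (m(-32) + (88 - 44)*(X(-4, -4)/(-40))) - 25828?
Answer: -129251/5 ≈ -25850.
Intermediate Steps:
X(M, w) = -3*M (X(M, w) = M*(-3) = -3*M)
(m(-32) + (88 - 44)*(X(-4, -4)/(-40))) - 25828 = (-9 + (88 - 44)*(-3*(-4)/(-40))) - 25828 = (-9 + 44*(12*(-1/40))) - 25828 = (-9 + 44*(-3/10)) - 25828 = (-9 - 66/5) - 25828 = -111/5 - 25828 = -129251/5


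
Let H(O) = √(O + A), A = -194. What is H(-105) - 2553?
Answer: -2553 + I*√299 ≈ -2553.0 + 17.292*I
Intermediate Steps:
H(O) = √(-194 + O) (H(O) = √(O - 194) = √(-194 + O))
H(-105) - 2553 = √(-194 - 105) - 2553 = √(-299) - 2553 = I*√299 - 2553 = -2553 + I*√299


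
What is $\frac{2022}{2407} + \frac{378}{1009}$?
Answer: $\frac{2950044}{2428663} \approx 1.2147$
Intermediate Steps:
$\frac{2022}{2407} + \frac{378}{1009} = \frac{2950044}{2428663}$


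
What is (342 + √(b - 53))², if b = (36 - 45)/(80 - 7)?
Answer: (24966 + I*√283094)²/5329 ≈ 1.1691e+5 + 4985.4*I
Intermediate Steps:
b = -9/73 ≈ -0.12329
(342 + √(b - 53))² = (342 + √(-9/73 - 53))² = (342 + √(-3878/73))² = (342 + I*√283094/73)²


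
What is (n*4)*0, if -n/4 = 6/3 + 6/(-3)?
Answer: 0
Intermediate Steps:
n = 0 (n = -4*(6/3 + 6/(-3)) = -4*(6*(1/3) + 6*(-1/3)) = -4*(2 - 2) = -4*0 = 0)
(n*4)*0 = (0*4)*0 = 0*0 = 0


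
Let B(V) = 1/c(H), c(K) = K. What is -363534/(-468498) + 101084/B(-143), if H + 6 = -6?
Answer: -94715243075/78083 ≈ -1.2130e+6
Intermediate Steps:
H = -12 (H = -6 - 6 = -12)
B(V) = -1/12 (B(V) = 1/(-12) = -1/12)
-363534/(-468498) + 101084/B(-143) = -363534/(-468498) + 101084/(-1/12) = -363534*(-1/468498) + 101084*(-12) = 60589/78083 - 1213008 = -94715243075/78083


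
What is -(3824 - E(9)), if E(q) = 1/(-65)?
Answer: -248561/65 ≈ -3824.0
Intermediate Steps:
E(q) = -1/65
-(3824 - E(9)) = -(3824 - 1*(-1/65)) = -(3824 + 1/65) = -1*248561/65 = -248561/65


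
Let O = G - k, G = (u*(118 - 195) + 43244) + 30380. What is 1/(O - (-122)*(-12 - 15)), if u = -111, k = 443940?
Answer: -1/365063 ≈ -2.7393e-6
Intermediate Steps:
G = 82171 (G = (-111*(118 - 195) + 43244) + 30380 = (-111*(-77) + 43244) + 30380 = (8547 + 43244) + 30380 = 51791 + 30380 = 82171)
O = -361769 (O = 82171 - 1*443940 = 82171 - 443940 = -361769)
1/(O - (-122)*(-12 - 15)) = 1/(-361769 - (-122)*(-12 - 15)) = 1/(-361769 - (-122)*(-27)) = 1/(-361769 - 61*54) = 1/(-361769 - 3294) = 1/(-365063) = -1/365063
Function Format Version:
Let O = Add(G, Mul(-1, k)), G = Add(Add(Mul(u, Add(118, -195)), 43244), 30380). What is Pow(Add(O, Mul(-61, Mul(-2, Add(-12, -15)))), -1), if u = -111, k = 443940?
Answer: Rational(-1, 365063) ≈ -2.7393e-6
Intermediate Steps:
G = 82171 (G = Add(Add(Mul(-111, Add(118, -195)), 43244), 30380) = Add(Add(Mul(-111, -77), 43244), 30380) = Add(Add(8547, 43244), 30380) = Add(51791, 30380) = 82171)
O = -361769 (O = Add(82171, Mul(-1, 443940)) = Add(82171, -443940) = -361769)
Pow(Add(O, Mul(-61, Mul(-2, Add(-12, -15)))), -1) = Pow(Add(-361769, Mul(-61, Mul(-2, Add(-12, -15)))), -1) = Pow(Add(-361769, Mul(-61, Mul(-2, -27))), -1) = Pow(Add(-361769, Mul(-61, 54)), -1) = Pow(Add(-361769, -3294), -1) = Pow(-365063, -1) = Rational(-1, 365063)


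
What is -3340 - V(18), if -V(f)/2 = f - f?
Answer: -3340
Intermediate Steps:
V(f) = 0 (V(f) = -2*(f - f) = -2*0 = 0)
-3340 - V(18) = -3340 - 1*0 = -3340 + 0 = -3340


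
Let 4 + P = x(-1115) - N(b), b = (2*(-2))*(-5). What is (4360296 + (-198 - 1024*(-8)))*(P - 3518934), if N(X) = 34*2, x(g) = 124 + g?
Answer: -15376367695130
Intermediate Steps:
b = 20 (b = -4*(-5) = 20)
N(X) = 68
P = -1063 (P = -4 + ((124 - 1115) - 1*68) = -4 + (-991 - 68) = -4 - 1059 = -1063)
(4360296 + (-198 - 1024*(-8)))*(P - 3518934) = (4360296 + (-198 - 1024*(-8)))*(-1063 - 3518934) = (4360296 + (-198 + 8192))*(-3519997) = (4360296 + 7994)*(-3519997) = 4368290*(-3519997) = -15376367695130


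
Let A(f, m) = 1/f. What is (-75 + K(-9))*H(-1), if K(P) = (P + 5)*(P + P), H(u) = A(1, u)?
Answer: -3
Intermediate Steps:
H(u) = 1 (H(u) = 1/1 = 1)
K(P) = 2*P*(5 + P) (K(P) = (5 + P)*(2*P) = 2*P*(5 + P))
(-75 + K(-9))*H(-1) = (-75 + 2*(-9)*(5 - 9))*1 = (-75 + 2*(-9)*(-4))*1 = (-75 + 72)*1 = -3*1 = -3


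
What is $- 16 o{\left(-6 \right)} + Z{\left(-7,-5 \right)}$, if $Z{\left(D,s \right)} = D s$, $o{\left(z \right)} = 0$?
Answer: $35$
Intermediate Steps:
$- 16 o{\left(-6 \right)} + Z{\left(-7,-5 \right)} = \left(-16\right) 0 - -35 = 0 + 35 = 35$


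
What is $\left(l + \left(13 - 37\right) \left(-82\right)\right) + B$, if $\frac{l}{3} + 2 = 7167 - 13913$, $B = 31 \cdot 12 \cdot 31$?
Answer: $-6744$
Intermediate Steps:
$B = 11532$ ($B = 372 \cdot 31 = 11532$)
$l = -20244$ ($l = -6 + 3 \left(7167 - 13913\right) = -6 + 3 \left(-6746\right) = -6 - 20238 = -20244$)
$\left(l + \left(13 - 37\right) \left(-82\right)\right) + B = \left(-20244 + \left(13 - 37\right) \left(-82\right)\right) + 11532 = \left(-20244 - -1968\right) + 11532 = \left(-20244 + 1968\right) + 11532 = -18276 + 11532 = -6744$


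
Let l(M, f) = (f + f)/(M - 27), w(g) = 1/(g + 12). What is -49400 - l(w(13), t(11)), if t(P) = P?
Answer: -16647525/337 ≈ -49399.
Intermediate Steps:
w(g) = 1/(12 + g)
l(M, f) = 2*f/(-27 + M) (l(M, f) = (2*f)/(-27 + M) = 2*f/(-27 + M))
-49400 - l(w(13), t(11)) = -49400 - 2*11/(-27 + 1/(12 + 13)) = -49400 - 2*11/(-27 + 1/25) = -49400 - 2*11/(-674/25) = -49400 - 2*11*(-25)/674 = -49400 - 1*(-275/337) = -49400 + 275/337 = -16647525/337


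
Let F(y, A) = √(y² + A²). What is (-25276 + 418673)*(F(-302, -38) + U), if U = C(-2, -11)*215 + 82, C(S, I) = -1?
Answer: -52321801 + 786794*√23162 ≈ 6.7421e+7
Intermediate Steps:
F(y, A) = √(A² + y²)
U = -133 (U = -1*215 + 82 = -215 + 82 = -133)
(-25276 + 418673)*(F(-302, -38) + U) = (-25276 + 418673)*(√((-38)² + (-302)²) - 133) = 393397*(√(1444 + 91204) - 133) = 393397*(√92648 - 133) = 393397*(2*√23162 - 133) = 393397*(-133 + 2*√23162) = -52321801 + 786794*√23162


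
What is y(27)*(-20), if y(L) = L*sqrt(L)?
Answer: -1620*sqrt(3) ≈ -2805.9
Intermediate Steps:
y(L) = L**(3/2)
y(27)*(-20) = 27**(3/2)*(-20) = (81*sqrt(3))*(-20) = -1620*sqrt(3)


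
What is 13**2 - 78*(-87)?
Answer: 6955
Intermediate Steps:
13**2 - 78*(-87) = 169 + 6786 = 6955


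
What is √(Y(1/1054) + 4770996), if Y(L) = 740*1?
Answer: 2*√1192934 ≈ 2184.4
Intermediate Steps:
Y(L) = 740
√(Y(1/1054) + 4770996) = √(740 + 4770996) = √4771736 = 2*√1192934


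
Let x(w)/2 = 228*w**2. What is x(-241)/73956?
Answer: 2207078/6163 ≈ 358.12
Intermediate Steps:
x(w) = 456*w**2 (x(w) = 2*(228*w**2) = 456*w**2)
x(-241)/73956 = (456*(-241)**2)/73956 = (456*58081)*(1/73956) = 26484936*(1/73956) = 2207078/6163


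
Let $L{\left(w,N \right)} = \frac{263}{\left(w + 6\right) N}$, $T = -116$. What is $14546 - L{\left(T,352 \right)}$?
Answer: $\frac{563221383}{38720} \approx 14546.0$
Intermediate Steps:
$L{\left(w,N \right)} = \frac{263}{N \left(6 + w\right)}$ ($L{\left(w,N \right)} = \frac{263}{\left(6 + w\right) N} = \frac{263}{N \left(6 + w\right)}$)
$14546 - L{\left(T,352 \right)} = 14546 - \frac{263}{352 \left(6 - 116\right)} = 14546 - 263 \cdot \frac{1}{352} \frac{1}{-110} = 14546 - 263 \cdot \frac{1}{352} \left(- \frac{1}{110}\right) = 14546 - - \frac{263}{38720} = 14546 + \frac{263}{38720} = \frac{563221383}{38720}$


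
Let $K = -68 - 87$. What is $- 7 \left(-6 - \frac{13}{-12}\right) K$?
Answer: $- \frac{64015}{12} \approx -5334.6$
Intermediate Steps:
$K = -155$
$- 7 \left(-6 - \frac{13}{-12}\right) K = - 7 \left(-6 - \frac{13}{-12}\right) \left(-155\right) = - 7 \left(-6 - 13 \left(- \frac{1}{12}\right)\right) \left(-155\right) = - 7 \left(-6 - - \frac{13}{12}\right) \left(-155\right) = - 7 \left(-6 + \frac{13}{12}\right) \left(-155\right) = \left(-7\right) \left(- \frac{59}{12}\right) \left(-155\right) = \frac{413}{12} \left(-155\right) = - \frac{64015}{12}$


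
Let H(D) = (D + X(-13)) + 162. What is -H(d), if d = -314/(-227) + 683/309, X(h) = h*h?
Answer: -23469400/70143 ≈ -334.59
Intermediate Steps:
X(h) = h**2
d = 252067/70143 (d = -314*(-1/227) + 683*(1/309) = 314/227 + 683/309 = 252067/70143 ≈ 3.5936)
H(D) = 331 + D (H(D) = (D + (-13)**2) + 162 = (D + 169) + 162 = (169 + D) + 162 = 331 + D)
-H(d) = -(331 + 252067/70143) = -1*23469400/70143 = -23469400/70143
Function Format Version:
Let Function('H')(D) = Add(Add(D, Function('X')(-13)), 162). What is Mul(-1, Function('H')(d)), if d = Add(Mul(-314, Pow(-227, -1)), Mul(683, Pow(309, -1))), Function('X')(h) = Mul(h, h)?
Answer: Rational(-23469400, 70143) ≈ -334.59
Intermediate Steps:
Function('X')(h) = Pow(h, 2)
d = Rational(252067, 70143) (d = Add(Mul(-314, Rational(-1, 227)), Mul(683, Rational(1, 309))) = Add(Rational(314, 227), Rational(683, 309)) = Rational(252067, 70143) ≈ 3.5936)
Function('H')(D) = Add(331, D) (Function('H')(D) = Add(Add(D, Pow(-13, 2)), 162) = Add(Add(D, 169), 162) = Add(Add(169, D), 162) = Add(331, D))
Mul(-1, Function('H')(d)) = Mul(-1, Add(331, Rational(252067, 70143))) = Mul(-1, Rational(23469400, 70143)) = Rational(-23469400, 70143)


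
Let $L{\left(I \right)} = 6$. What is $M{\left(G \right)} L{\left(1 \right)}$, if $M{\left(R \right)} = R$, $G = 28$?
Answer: $168$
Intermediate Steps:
$M{\left(G \right)} L{\left(1 \right)} = 28 \cdot 6 = 168$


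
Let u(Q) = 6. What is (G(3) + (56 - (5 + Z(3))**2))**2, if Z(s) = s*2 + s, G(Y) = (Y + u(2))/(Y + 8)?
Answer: 2343961/121 ≈ 19372.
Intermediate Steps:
G(Y) = (6 + Y)/(8 + Y) (G(Y) = (Y + 6)/(Y + 8) = (6 + Y)/(8 + Y))
Z(s) = 3*s (Z(s) = 2*s + s = 3*s)
(G(3) + (56 - (5 + Z(3))**2))**2 = ((6 + 3)/(8 + 3) + (56 - (5 + 3*3)**2))**2 = (9/11 + (56 - (5 + 9)**2))**2 = ((1/11)*9 + (56 - 1*14**2))**2 = (9/11 + (56 - 1*196))**2 = (9/11 + (56 - 196))**2 = (9/11 - 140)**2 = (-1531/11)**2 = 2343961/121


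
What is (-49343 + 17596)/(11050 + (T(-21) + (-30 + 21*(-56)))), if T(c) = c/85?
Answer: -2698495/836719 ≈ -3.2251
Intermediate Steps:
T(c) = c/85 (T(c) = c*(1/85) = c/85)
(-49343 + 17596)/(11050 + (T(-21) + (-30 + 21*(-56)))) = (-49343 + 17596)/(11050 + ((1/85)*(-21) + (-30 + 21*(-56)))) = -31747/(11050 + (-21/85 + (-30 - 1176))) = -31747/(11050 + (-21/85 - 1206)) = -31747/(11050 - 102531/85) = -31747/836719/85 = -31747*85/836719 = -2698495/836719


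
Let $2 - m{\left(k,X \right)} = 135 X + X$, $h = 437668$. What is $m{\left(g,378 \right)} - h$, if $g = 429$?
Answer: $-489074$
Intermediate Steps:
$m{\left(k,X \right)} = 2 - 136 X$ ($m{\left(k,X \right)} = 2 - \left(135 X + X\right) = 2 - 136 X$)
$m{\left(g,378 \right)} - h = \left(2 - 51408\right) - 437668 = -51406 - 437668 = -489074$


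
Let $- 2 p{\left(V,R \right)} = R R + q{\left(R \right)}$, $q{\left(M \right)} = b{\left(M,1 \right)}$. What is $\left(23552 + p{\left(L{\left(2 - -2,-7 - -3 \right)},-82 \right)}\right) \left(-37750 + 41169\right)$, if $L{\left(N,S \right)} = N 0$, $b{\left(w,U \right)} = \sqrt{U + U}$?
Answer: $69029610 - \frac{3419 \sqrt{2}}{2} \approx 6.9027 \cdot 10^{7}$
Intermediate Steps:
$b{\left(w,U \right)} = \sqrt{2} \sqrt{U}$ ($b{\left(w,U \right)} = \sqrt{2 U} = \sqrt{2} \sqrt{U}$)
$q{\left(M \right)} = \sqrt{2}$ ($q{\left(M \right)} = \sqrt{2} \sqrt{1} = \sqrt{2} \cdot 1 = \sqrt{2}$)
$L{\left(N,S \right)} = 0$
$p{\left(V,R \right)} = - \frac{\sqrt{2}}{2} - \frac{R^{2}}{2}$ ($p{\left(V,R \right)} = - \frac{R R + \sqrt{2}}{2} = - \frac{R^{2} + \sqrt{2}}{2} = - \frac{\sqrt{2} + R^{2}}{2} = - \frac{\sqrt{2}}{2} - \frac{R^{2}}{2}$)
$\left(23552 + p{\left(L{\left(2 - -2,-7 - -3 \right)},-82 \right)}\right) \left(-37750 + 41169\right) = \left(23552 - \left(3362 + \frac{\sqrt{2}}{2}\right)\right) \left(-37750 + 41169\right) = \left(23552 - \left(3362 + \frac{\sqrt{2}}{2}\right)\right) 3419 = \left(20190 - \frac{\sqrt{2}}{2}\right) 3419 = 69029610 - \frac{3419 \sqrt{2}}{2}$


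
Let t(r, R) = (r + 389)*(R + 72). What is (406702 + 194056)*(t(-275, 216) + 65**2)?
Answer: 22262289206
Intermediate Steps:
t(r, R) = (72 + R)*(389 + r) (t(r, R) = (389 + r)*(72 + R) = (72 + R)*(389 + r))
(406702 + 194056)*(t(-275, 216) + 65**2) = (406702 + 194056)*((28008 + 72*(-275) + 389*216 + 216*(-275)) + 65**2) = 600758*((28008 - 19800 + 84024 - 59400) + 4225) = 600758*(32832 + 4225) = 600758*37057 = 22262289206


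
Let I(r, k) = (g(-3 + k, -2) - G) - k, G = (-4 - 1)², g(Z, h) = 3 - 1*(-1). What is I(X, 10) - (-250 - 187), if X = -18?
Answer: 406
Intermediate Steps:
g(Z, h) = 4 (g(Z, h) = 3 + 1 = 4)
G = 25 (G = (-5)² = 25)
I(r, k) = -21 - k (I(r, k) = (4 - 1*25) - k = (4 - 25) - k = -21 - k)
I(X, 10) - (-250 - 187) = (-21 - 1*10) - (-250 - 187) = (-21 - 10) - 1*(-437) = -31 + 437 = 406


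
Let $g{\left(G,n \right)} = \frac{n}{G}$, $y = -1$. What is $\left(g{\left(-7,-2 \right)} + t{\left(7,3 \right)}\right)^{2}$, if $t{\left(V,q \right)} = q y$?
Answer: $\frac{361}{49} \approx 7.3673$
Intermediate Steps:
$t{\left(V,q \right)} = - q$ ($t{\left(V,q \right)} = q \left(-1\right) = - q$)
$\left(g{\left(-7,-2 \right)} + t{\left(7,3 \right)}\right)^{2} = \left(- \frac{2}{-7} - 3\right)^{2} = \left(\left(-2\right) \left(- \frac{1}{7}\right) - 3\right)^{2} = \left(\frac{2}{7} - 3\right)^{2} = \left(- \frac{19}{7}\right)^{2} = \frac{361}{49}$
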